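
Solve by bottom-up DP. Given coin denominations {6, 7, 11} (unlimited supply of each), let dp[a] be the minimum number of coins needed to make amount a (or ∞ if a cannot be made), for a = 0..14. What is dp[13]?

 a  0  1  2  3  4  5  6  7  8  9 10 11 12 13 14
dp  0  -  -  -  -  -  1  1  -  -  -  1  2  2  2
(- denotes ∞ / unreachable)

2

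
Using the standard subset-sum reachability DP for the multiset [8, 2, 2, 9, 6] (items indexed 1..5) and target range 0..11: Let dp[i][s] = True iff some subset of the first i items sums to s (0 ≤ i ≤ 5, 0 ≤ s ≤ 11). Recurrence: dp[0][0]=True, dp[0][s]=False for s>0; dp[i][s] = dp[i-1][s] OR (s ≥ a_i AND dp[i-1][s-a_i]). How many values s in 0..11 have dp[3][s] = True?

i\s   0   1   2   3   4   5   6   7   8   9  10  11
  0   T   F   F   F   F   F   F   F   F   F   F   F
  1   T   F   F   F   F   F   F   F   T   F   F   F
  2   T   F   T   F   F   F   F   F   T   F   T   F
  3   T   F   T   F   T   F   F   F   T   F   T   F
  4   T   F   T   F   T   F   F   F   T   T   T   T
  5   T   F   T   F   T   F   T   F   T   T   T   T

5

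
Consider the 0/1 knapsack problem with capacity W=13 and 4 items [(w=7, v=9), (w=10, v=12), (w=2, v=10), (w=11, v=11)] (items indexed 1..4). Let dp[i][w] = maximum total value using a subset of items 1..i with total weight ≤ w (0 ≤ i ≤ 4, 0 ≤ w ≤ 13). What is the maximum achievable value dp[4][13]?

22

i\w   0   1   2   3   4   5   6   7   8   9  10  11  12  13
  0   0   0   0   0   0   0   0   0   0   0   0   0   0   0
  1   0   0   0   0   0   0   0   9   9   9   9   9   9   9
  2   0   0   0   0   0   0   0   9   9   9  12  12  12  12
  3   0   0  10  10  10  10  10  10  10  19  19  19  22  22
  4   0   0  10  10  10  10  10  10  10  19  19  19  22  22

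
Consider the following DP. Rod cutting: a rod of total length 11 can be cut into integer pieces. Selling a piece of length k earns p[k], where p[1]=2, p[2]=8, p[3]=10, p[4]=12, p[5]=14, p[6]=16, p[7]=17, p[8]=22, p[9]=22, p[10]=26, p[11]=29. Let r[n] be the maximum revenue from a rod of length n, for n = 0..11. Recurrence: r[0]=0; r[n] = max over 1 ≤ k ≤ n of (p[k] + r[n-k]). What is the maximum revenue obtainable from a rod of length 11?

42

   n    0    1    2    3    4    5    6    7    8    9   10   11
r[n]    0    2    8   10   16   18   24   26   32   34   40   42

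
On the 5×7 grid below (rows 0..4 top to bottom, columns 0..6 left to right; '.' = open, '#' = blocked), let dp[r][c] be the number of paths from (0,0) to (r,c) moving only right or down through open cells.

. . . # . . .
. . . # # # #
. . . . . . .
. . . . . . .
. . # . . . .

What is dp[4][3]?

16

r\c   0   1   2   3   4   5   6
  0   1   1   1   0   0   0   0
  1   1   2   3   0   0   0   0
  2   1   3   6   6   6   6   6
  3   1   4  10  16  22  28  34
  4   1   5   0  16  38  66 100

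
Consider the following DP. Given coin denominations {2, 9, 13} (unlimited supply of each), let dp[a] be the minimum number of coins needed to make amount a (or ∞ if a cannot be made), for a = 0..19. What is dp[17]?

 a  0  1  2  3  4  5  6  7  8  9 10 11 12 13 14 15 16 17 18 19
dp  0  -  1  -  2  -  3  -  4  1  5  2  6  1  7  2  8  3  2  4
(- denotes ∞ / unreachable)

3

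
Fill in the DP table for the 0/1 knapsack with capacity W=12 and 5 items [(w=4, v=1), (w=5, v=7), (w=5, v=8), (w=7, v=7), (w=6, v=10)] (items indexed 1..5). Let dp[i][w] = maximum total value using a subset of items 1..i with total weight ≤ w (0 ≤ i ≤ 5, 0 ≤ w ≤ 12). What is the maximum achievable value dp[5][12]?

i\w   0   1   2   3   4   5   6   7   8   9  10  11  12
  0   0   0   0   0   0   0   0   0   0   0   0   0   0
  1   0   0   0   0   1   1   1   1   1   1   1   1   1
  2   0   0   0   0   1   7   7   7   7   8   8   8   8
  3   0   0   0   0   1   8   8   8   8   9  15  15  15
  4   0   0   0   0   1   8   8   8   8   9  15  15  15
  5   0   0   0   0   1   8  10  10  10  10  15  18  18

18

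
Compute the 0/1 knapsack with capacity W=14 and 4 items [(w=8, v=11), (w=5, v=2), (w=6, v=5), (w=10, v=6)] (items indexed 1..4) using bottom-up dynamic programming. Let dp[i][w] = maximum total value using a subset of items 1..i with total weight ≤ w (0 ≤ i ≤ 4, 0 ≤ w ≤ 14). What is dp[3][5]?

2

i\w   0   1   2   3   4   5   6   7   8   9  10  11  12  13  14
  0   0   0   0   0   0   0   0   0   0   0   0   0   0   0   0
  1   0   0   0   0   0   0   0   0  11  11  11  11  11  11  11
  2   0   0   0   0   0   2   2   2  11  11  11  11  11  13  13
  3   0   0   0   0   0   2   5   5  11  11  11  11  11  13  16
  4   0   0   0   0   0   2   5   5  11  11  11  11  11  13  16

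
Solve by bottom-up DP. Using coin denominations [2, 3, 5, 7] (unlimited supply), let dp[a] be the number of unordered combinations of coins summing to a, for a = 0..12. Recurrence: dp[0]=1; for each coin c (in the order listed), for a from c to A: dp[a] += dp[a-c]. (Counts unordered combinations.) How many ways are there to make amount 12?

7

after  coin     0     1     2     3     4     5     6     7     8     9    10    11    12
          2     1     0     1     0     1     0     1     0     1     0     1     0     1
          3     1     0     1     1     1     1     2     1     2     2     2     2     3
          5     1     0     1     1     1     2     2     2     3     3     4     4     5
          7     1     0     1     1     1     2     2     3     3     4     5     5     7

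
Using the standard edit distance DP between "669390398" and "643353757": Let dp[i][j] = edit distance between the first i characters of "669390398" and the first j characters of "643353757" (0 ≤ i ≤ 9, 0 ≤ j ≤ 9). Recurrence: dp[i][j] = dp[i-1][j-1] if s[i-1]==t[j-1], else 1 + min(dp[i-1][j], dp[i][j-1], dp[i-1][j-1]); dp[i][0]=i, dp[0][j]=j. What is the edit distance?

7

   ''  6  4  3  3  5  3  7  5  7
''  0  1  2  3  4  5  6  7  8  9
 6  1  0  1  2  3  4  5  6  7  8
 6  2  1  1  2  3  4  5  6  7  8
 9  3  2  2  2  3  4  5  6  7  8
 3  4  3  3  2  2  3  4  5  6  7
 9  5  4  4  3  3  3  4  5  6  7
 0  6  5  5  4  4  4  4  5  6  7
 3  7  6  6  5  4  5  4  5  6  7
 9  8  7  7  6  5  5  5  5  6  7
 8  9  8  8  7  6  6  6  6  6  7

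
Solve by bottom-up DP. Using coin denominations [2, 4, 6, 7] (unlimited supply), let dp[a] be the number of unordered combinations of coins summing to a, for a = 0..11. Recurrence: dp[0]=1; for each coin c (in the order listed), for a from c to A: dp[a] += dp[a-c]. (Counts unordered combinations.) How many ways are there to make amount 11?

2

after  coin     0     1     2     3     4     5     6     7     8     9    10    11
          2     1     0     1     0     1     0     1     0     1     0     1     0
          4     1     0     1     0     2     0     2     0     3     0     3     0
          6     1     0     1     0     2     0     3     0     4     0     5     0
          7     1     0     1     0     2     0     3     1     4     1     5     2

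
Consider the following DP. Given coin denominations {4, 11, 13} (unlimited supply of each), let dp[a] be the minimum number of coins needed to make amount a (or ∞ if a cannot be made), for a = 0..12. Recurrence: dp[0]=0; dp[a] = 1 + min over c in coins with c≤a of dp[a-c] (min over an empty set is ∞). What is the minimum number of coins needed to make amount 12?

3

 a  0  1  2  3  4  5  6  7  8  9 10 11 12
dp  0  -  -  -  1  -  -  -  2  -  -  1  3
(- denotes ∞ / unreachable)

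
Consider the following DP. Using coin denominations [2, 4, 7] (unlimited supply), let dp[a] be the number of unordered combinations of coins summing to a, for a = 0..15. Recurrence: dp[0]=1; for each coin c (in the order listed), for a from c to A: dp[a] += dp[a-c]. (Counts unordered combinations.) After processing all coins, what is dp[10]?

after  coin     0     1     2     3     4     5     6     7     8     9    10    11    12    13    14    15
          2     1     0     1     0     1     0     1     0     1     0     1     0     1     0     1     0
          4     1     0     1     0     2     0     2     0     3     0     3     0     4     0     4     0
          7     1     0     1     0     2     0     2     1     3     1     3     2     4     2     5     3

3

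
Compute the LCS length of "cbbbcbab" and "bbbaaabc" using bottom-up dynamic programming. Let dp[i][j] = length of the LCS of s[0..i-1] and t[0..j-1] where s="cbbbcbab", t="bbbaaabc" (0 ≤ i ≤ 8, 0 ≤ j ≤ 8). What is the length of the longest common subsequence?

   ''  b  b  b  a  a  a  b  c
''  0  0  0  0  0  0  0  0  0
 c  0  0  0  0  0  0  0  0  1
 b  0  1  1  1  1  1  1  1  1
 b  0  1  2  2  2  2  2  2  2
 b  0  1  2  3  3  3  3  3  3
 c  0  1  2  3  3  3  3  3  4
 b  0  1  2  3  3  3  3  4  4
 a  0  1  2  3  4  4  4  4  4
 b  0  1  2  3  4  4  4  5  5

5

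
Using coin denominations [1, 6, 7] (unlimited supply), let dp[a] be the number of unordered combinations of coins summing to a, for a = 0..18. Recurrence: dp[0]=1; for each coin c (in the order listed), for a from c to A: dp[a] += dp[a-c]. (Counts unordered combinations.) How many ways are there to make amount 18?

7

after  coin     0     1     2     3     4     5     6     7     8     9    10    11    12    13    14    15    16    17    18
          1     1     1     1     1     1     1     1     1     1     1     1     1     1     1     1     1     1     1     1
          6     1     1     1     1     1     1     2     2     2     2     2     2     3     3     3     3     3     3     4
          7     1     1     1     1     1     1     2     3     3     3     3     3     4     5     6     6     6     6     7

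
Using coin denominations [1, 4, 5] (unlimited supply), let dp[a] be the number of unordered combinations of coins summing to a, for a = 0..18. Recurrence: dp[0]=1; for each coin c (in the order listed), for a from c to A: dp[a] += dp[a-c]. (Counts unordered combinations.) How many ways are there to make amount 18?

after  coin     0     1     2     3     4     5     6     7     8     9    10    11    12    13    14    15    16    17    18
          1     1     1     1     1     1     1     1     1     1     1     1     1     1     1     1     1     1     1     1
          4     1     1     1     1     2     2     2     2     3     3     3     3     4     4     4     4     5     5     5
          5     1     1     1     1     2     3     3     3     4     5     6     6     7     8     9    10    11    12    13

13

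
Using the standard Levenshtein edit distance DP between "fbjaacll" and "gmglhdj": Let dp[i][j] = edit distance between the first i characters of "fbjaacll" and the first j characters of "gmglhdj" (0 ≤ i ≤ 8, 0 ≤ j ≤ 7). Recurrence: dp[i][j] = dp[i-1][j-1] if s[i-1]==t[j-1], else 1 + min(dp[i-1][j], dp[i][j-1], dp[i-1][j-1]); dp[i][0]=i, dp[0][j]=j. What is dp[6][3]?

   ''  g  m  g  l  h  d  j
''  0  1  2  3  4  5  6  7
 f  1  1  2  3  4  5  6  7
 b  2  2  2  3  4  5  6  7
 j  3  3  3  3  4  5  6  6
 a  4  4  4  4  4  5  6  7
 a  5  5  5  5  5  5  6  7
 c  6  6  6  6  6  6  6  7
 l  7  7  7  7  6  7  7  7
 l  8  8  8  8  7  7  8  8

6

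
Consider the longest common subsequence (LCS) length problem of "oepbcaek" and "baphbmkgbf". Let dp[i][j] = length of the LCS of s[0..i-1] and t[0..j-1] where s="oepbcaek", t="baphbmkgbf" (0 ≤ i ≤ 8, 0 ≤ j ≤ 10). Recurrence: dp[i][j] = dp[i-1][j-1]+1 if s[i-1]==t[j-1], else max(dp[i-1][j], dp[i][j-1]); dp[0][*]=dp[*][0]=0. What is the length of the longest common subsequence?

   ''  b  a  p  h  b  m  k  g  b  f
''  0  0  0  0  0  0  0  0  0  0  0
 o  0  0  0  0  0  0  0  0  0  0  0
 e  0  0  0  0  0  0  0  0  0  0  0
 p  0  0  0  1  1  1  1  1  1  1  1
 b  0  1  1  1  1  2  2  2  2  2  2
 c  0  1  1  1  1  2  2  2  2  2  2
 a  0  1  2  2  2  2  2  2  2  2  2
 e  0  1  2  2  2  2  2  2  2  2  2
 k  0  1  2  2  2  2  2  3  3  3  3

3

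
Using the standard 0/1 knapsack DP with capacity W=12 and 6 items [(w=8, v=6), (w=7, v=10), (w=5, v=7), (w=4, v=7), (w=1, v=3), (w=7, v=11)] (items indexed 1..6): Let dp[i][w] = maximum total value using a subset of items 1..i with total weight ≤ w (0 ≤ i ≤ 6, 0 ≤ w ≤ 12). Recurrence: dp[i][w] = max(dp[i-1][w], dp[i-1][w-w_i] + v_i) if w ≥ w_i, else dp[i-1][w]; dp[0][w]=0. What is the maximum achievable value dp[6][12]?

i\w   0   1   2   3   4   5   6   7   8   9  10  11  12
  0   0   0   0   0   0   0   0   0   0   0   0   0   0
  1   0   0   0   0   0   0   0   0   6   6   6   6   6
  2   0   0   0   0   0   0   0  10  10  10  10  10  10
  3   0   0   0   0   0   7   7  10  10  10  10  10  17
  4   0   0   0   0   7   7   7  10  10  14  14  17  17
  5   0   3   3   3   7  10  10  10  13  14  17  17  20
  6   0   3   3   3   7  10  10  11  14  14  17  18  21

21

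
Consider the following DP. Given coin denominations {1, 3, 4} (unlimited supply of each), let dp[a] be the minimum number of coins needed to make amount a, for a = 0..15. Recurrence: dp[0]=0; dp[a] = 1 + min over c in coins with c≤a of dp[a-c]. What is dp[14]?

 a  0  1  2  3  4  5  6  7  8  9 10 11 12 13 14 15
dp  0  1  2  1  1  2  2  2  2  3  3  3  3  4  4  4

4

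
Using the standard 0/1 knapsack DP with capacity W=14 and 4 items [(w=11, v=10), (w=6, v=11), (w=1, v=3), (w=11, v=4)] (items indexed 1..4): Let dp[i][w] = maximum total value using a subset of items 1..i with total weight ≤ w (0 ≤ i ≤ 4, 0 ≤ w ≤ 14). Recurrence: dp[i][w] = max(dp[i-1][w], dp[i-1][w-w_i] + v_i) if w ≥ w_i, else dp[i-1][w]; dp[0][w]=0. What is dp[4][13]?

14

i\w   0   1   2   3   4   5   6   7   8   9  10  11  12  13  14
  0   0   0   0   0   0   0   0   0   0   0   0   0   0   0   0
  1   0   0   0   0   0   0   0   0   0   0   0  10  10  10  10
  2   0   0   0   0   0   0  11  11  11  11  11  11  11  11  11
  3   0   3   3   3   3   3  11  14  14  14  14  14  14  14  14
  4   0   3   3   3   3   3  11  14  14  14  14  14  14  14  14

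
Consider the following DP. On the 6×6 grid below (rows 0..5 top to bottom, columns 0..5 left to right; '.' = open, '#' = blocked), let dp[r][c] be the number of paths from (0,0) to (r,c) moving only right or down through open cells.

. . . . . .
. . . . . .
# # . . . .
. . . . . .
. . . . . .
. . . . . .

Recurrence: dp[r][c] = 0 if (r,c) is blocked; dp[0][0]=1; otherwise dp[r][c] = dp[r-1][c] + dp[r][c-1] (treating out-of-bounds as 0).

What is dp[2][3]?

r\c   0   1   2   3   4   5
  0   1   1   1   1   1   1
  1   1   2   3   4   5   6
  2   0   0   3   7  12  18
  3   0   0   3  10  22  40
  4   0   0   3  13  35  75
  5   0   0   3  16  51 126

7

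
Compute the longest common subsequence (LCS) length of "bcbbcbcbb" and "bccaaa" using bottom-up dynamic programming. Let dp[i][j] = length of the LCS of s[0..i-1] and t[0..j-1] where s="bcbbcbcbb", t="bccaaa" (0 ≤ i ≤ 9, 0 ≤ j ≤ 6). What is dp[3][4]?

2

   ''  b  c  c  a  a  a
''  0  0  0  0  0  0  0
 b  0  1  1  1  1  1  1
 c  0  1  2  2  2  2  2
 b  0  1  2  2  2  2  2
 b  0  1  2  2  2  2  2
 c  0  1  2  3  3  3  3
 b  0  1  2  3  3  3  3
 c  0  1  2  3  3  3  3
 b  0  1  2  3  3  3  3
 b  0  1  2  3  3  3  3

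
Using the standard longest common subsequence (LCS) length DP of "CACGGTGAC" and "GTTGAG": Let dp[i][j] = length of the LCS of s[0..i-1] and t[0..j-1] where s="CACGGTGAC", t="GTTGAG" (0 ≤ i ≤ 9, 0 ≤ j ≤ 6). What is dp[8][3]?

   ''  G  T  T  G  A  G
''  0  0  0  0  0  0  0
 C  0  0  0  0  0  0  0
 A  0  0  0  0  0  1  1
 C  0  0  0  0  0  1  1
 G  0  1  1  1  1  1  2
 G  0  1  1  1  2  2  2
 T  0  1  2  2  2  2  2
 G  0  1  2  2  3  3  3
 A  0  1  2  2  3  4  4
 C  0  1  2  2  3  4  4

2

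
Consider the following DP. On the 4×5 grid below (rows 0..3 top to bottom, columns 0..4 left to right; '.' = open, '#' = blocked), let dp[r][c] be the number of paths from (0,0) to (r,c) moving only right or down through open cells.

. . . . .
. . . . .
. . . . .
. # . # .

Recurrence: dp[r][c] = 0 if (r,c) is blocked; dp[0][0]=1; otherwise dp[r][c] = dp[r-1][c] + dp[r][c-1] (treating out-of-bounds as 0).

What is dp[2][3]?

10

r\c   0   1   2   3   4
  0   1   1   1   1   1
  1   1   2   3   4   5
  2   1   3   6  10  15
  3   1   0   6   0  15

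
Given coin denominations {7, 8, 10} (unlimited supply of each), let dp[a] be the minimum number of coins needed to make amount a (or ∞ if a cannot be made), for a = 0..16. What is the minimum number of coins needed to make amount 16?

 a  0  1  2  3  4  5  6  7  8  9 10 11 12 13 14 15 16
dp  0  -  -  -  -  -  -  1  1  -  1  -  -  -  2  2  2
(- denotes ∞ / unreachable)

2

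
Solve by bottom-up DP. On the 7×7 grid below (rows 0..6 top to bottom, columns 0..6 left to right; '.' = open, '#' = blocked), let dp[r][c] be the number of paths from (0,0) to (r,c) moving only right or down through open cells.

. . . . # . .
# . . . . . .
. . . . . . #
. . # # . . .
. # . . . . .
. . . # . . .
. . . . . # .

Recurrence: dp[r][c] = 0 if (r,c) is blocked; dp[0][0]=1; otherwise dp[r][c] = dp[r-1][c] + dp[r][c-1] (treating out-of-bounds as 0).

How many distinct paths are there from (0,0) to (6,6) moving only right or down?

r\c   0   1   2   3   4   5   6
  0   1   1   1   1   0   0   0
  1   0   1   2   3   3   3   3
  2   0   1   3   6   9  12   0
  3   0   1   0   0   9  21  21
  4   0   0   0   0   9  30  51
  5   0   0   0   0   9  39  90
  6   0   0   0   0   9   0  90

90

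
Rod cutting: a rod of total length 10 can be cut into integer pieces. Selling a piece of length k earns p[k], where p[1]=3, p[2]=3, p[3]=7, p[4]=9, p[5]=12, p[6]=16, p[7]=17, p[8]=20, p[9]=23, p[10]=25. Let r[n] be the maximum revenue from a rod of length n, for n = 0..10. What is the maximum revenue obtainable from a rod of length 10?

   n    0    1    2    3    4    5    6    7    8    9   10
r[n]    0    3    6    9   12   15   18   21   24   27   30

30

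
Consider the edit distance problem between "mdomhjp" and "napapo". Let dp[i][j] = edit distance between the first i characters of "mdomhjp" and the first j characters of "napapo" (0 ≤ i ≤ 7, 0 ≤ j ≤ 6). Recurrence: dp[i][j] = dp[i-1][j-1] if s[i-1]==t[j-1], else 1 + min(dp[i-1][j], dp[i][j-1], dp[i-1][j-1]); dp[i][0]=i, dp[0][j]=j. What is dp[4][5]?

   ''  n  a  p  a  p  o
''  0  1  2  3  4  5  6
 m  1  1  2  3  4  5  6
 d  2  2  2  3  4  5  6
 o  3  3  3  3  4  5  5
 m  4  4  4  4  4  5  6
 h  5  5  5  5  5  5  6
 j  6  6  6  6  6  6  6
 p  7  7  7  6  7  6  7

5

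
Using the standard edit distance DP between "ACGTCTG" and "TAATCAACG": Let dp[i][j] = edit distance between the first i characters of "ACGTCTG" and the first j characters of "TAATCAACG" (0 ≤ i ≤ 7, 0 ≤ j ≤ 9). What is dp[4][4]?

   ''  T  A  A  T  C  A  A  C  G
''  0  1  2  3  4  5  6  7  8  9
 A  1  1  1  2  3  4  5  6  7  8
 C  2  2  2  2  3  3  4  5  6  7
 G  3  3  3  3  3  4  4  5  6  6
 T  4  3  4  4  3  4  5  5  6  7
 C  5  4  4  5  4  3  4  5  5  6
 T  6  5  5  5  5  4  4  5  6  6
 G  7  6  6  6  6  5  5  5  6  6

3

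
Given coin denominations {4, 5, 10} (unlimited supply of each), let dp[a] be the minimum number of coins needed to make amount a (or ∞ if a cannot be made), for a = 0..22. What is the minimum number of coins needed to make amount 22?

4

 a  0  1  2  3  4  5  6  7  8  9 10 11 12 13 14 15 16 17 18 19 20 21 22
dp  0  -  -  -  1  1  -  -  2  2  1  -  3  3  2  2  4  4  3  3  2  5  4
(- denotes ∞ / unreachable)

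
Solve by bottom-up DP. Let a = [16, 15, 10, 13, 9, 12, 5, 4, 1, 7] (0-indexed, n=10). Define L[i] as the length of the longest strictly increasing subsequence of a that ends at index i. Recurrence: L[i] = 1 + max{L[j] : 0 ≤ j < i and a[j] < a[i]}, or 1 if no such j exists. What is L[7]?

1

   i    0    1    2    3    4    5    6    7    8    9
a[i]   16   15   10   13    9   12    5    4    1    7
L[i]    1    1    1    2    1    2    1    1    1    2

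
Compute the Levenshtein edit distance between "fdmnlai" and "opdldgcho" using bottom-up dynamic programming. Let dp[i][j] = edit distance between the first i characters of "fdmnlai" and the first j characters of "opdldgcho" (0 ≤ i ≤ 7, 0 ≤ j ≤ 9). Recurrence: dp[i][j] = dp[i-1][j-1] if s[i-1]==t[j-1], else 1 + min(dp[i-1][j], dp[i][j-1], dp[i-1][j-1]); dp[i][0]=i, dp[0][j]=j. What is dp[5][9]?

   ''  o  p  d  l  d  g  c  h  o
''  0  1  2  3  4  5  6  7  8  9
 f  1  1  2  3  4  5  6  7  8  9
 d  2  2  2  2  3  4  5  6  7  8
 m  3  3  3  3  3  4  5  6  7  8
 n  4  4  4  4  4  4  5  6  7  8
 l  5  5  5  5  4  5  5  6  7  8
 a  6  6  6  6  5  5  6  6  7  8
 i  7  7  7  7  6  6  6  7  7  8

8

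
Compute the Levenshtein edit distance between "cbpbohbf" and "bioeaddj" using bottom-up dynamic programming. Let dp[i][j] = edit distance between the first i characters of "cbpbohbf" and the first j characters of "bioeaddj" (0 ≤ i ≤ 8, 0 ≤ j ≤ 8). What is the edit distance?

8

   ''  b  i  o  e  a  d  d  j
''  0  1  2  3  4  5  6  7  8
 c  1  1  2  3  4  5  6  7  8
 b  2  1  2  3  4  5  6  7  8
 p  3  2  2  3  4  5  6  7  8
 b  4  3  3  3  4  5  6  7  8
 o  5  4  4  3  4  5  6  7  8
 h  6  5  5  4  4  5  6  7  8
 b  7  6  6  5  5  5  6  7  8
 f  8  7  7  6  6  6  6  7  8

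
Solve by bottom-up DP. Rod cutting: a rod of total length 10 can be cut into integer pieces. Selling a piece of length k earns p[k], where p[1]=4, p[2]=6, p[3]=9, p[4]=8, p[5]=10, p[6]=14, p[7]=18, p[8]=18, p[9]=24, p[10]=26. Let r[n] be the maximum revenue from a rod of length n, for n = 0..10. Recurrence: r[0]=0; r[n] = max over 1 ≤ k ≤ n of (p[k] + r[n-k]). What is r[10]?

   n    0    1    2    3    4    5    6    7    8    9   10
r[n]    0    4    8   12   16   20   24   28   32   36   40

40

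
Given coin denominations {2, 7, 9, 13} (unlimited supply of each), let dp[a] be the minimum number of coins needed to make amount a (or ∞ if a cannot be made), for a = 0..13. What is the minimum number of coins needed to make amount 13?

 a  0  1  2  3  4  5  6  7  8  9 10 11 12 13
dp  0  -  1  -  2  -  3  1  4  1  5  2  6  1
(- denotes ∞ / unreachable)

1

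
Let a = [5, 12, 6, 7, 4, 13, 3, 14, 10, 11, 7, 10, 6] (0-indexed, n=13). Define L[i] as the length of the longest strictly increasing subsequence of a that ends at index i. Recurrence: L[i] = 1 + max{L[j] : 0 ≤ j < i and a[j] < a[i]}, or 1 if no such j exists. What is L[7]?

   i    0    1    2    3    4    5    6    7    8    9   10   11   12
a[i]    5   12    6    7    4   13    3   14   10   11    7   10    6
L[i]    1    2    2    3    1    4    1    5    4    5    3    4    2

5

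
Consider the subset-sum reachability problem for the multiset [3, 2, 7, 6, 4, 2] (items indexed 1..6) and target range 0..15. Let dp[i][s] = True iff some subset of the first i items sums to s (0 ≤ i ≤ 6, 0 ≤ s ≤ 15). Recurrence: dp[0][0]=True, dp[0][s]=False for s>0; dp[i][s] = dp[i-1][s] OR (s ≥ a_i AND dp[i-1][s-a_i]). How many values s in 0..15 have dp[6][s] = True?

15

i\s   0   1   2   3   4   5   6   7   8   9  10  11  12  13  14  15
  0   T   F   F   F   F   F   F   F   F   F   F   F   F   F   F   F
  1   T   F   F   T   F   F   F   F   F   F   F   F   F   F   F   F
  2   T   F   T   T   F   T   F   F   F   F   F   F   F   F   F   F
  3   T   F   T   T   F   T   F   T   F   T   T   F   T   F   F   F
  4   T   F   T   T   F   T   T   T   T   T   T   T   T   T   F   T
  5   T   F   T   T   T   T   T   T   T   T   T   T   T   T   T   T
  6   T   F   T   T   T   T   T   T   T   T   T   T   T   T   T   T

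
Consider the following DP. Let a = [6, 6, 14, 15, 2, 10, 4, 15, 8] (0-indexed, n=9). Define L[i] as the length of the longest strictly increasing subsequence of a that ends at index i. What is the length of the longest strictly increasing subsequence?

3

   i    0    1    2    3    4    5    6    7    8
a[i]    6    6   14   15    2   10    4   15    8
L[i]    1    1    2    3    1    2    2    3    3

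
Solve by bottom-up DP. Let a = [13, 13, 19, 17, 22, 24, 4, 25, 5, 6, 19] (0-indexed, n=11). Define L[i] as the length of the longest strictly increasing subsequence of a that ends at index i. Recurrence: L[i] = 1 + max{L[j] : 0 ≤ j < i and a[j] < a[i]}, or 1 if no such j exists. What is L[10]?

4

   i    0    1    2    3    4    5    6    7    8    9   10
a[i]   13   13   19   17   22   24    4   25    5    6   19
L[i]    1    1    2    2    3    4    1    5    2    3    4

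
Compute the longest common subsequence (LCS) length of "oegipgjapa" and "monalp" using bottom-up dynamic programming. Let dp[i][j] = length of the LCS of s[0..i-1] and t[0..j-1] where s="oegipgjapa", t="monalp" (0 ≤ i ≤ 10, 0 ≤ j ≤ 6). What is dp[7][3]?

1

   ''  m  o  n  a  l  p
''  0  0  0  0  0  0  0
 o  0  0  1  1  1  1  1
 e  0  0  1  1  1  1  1
 g  0  0  1  1  1  1  1
 i  0  0  1  1  1  1  1
 p  0  0  1  1  1  1  2
 g  0  0  1  1  1  1  2
 j  0  0  1  1  1  1  2
 a  0  0  1  1  2  2  2
 p  0  0  1  1  2  2  3
 a  0  0  1  1  2  2  3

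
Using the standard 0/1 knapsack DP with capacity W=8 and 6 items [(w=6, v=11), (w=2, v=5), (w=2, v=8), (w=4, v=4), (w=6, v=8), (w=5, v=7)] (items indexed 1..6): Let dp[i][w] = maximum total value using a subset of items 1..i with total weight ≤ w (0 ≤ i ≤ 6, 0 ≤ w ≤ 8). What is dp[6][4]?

i\w   0   1   2   3   4   5   6   7   8
  0   0   0   0   0   0   0   0   0   0
  1   0   0   0   0   0   0  11  11  11
  2   0   0   5   5   5   5  11  11  16
  3   0   0   8   8  13  13  13  13  19
  4   0   0   8   8  13  13  13  13  19
  5   0   0   8   8  13  13  13  13  19
  6   0   0   8   8  13  13  13  15  19

13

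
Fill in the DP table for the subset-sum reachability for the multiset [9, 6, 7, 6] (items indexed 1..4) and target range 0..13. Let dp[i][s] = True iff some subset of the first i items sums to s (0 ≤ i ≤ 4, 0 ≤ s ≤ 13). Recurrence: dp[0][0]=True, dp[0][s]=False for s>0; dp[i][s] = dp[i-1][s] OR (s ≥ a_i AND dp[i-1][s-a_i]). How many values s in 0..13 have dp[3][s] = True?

i\s   0   1   2   3   4   5   6   7   8   9  10  11  12  13
  0   T   F   F   F   F   F   F   F   F   F   F   F   F   F
  1   T   F   F   F   F   F   F   F   F   T   F   F   F   F
  2   T   F   F   F   F   F   T   F   F   T   F   F   F   F
  3   T   F   F   F   F   F   T   T   F   T   F   F   F   T
  4   T   F   F   F   F   F   T   T   F   T   F   F   T   T

5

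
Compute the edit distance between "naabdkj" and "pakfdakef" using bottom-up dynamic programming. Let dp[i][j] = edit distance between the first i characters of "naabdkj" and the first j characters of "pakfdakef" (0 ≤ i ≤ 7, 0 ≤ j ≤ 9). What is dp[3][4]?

   ''  p  a  k  f  d  a  k  e  f
''  0  1  2  3  4  5  6  7  8  9
 n  1  1  2  3  4  5  6  7  8  9
 a  2  2  1  2  3  4  5  6  7  8
 a  3  3  2  2  3  4  4  5  6  7
 b  4  4  3  3  3  4  5  5  6  7
 d  5  5  4  4  4  3  4  5  6  7
 k  6  6  5  4  5  4  4  4  5  6
 j  7  7  6  5  5  5  5  5  5  6

3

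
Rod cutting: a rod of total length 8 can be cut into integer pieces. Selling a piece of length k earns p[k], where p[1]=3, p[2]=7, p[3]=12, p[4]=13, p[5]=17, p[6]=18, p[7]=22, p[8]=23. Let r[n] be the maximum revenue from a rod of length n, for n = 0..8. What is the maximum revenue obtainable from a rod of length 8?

31

   n    0    1    2    3    4    5    6    7    8
r[n]    0    3    7   12   15   19   24   27   31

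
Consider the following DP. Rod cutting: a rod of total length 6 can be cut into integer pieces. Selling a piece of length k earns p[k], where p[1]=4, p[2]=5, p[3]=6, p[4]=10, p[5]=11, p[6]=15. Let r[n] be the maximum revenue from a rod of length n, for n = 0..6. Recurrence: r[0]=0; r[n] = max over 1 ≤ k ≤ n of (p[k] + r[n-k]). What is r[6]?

   n    0    1    2    3    4    5    6
r[n]    0    4    8   12   16   20   24

24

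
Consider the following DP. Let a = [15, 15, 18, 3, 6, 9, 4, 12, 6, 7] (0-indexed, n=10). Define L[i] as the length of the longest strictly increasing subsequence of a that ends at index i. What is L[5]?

3

   i    0    1    2    3    4    5    6    7    8    9
a[i]   15   15   18    3    6    9    4   12    6    7
L[i]    1    1    2    1    2    3    2    4    3    4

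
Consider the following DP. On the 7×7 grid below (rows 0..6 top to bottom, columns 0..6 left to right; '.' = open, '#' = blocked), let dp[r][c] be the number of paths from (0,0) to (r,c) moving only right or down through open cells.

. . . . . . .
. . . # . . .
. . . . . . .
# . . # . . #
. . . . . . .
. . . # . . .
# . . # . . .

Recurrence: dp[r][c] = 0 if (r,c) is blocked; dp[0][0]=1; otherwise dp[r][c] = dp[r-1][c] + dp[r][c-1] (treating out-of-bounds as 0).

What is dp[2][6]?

12

r\c   0   1   2   3   4   5   6
  0   1   1   1   1   1   1   1
  1   1   2   3   0   1   2   3
  2   1   3   6   6   7   9  12
  3   0   3   9   0   7  16   0
  4   0   3  12  12  19  35  35
  5   0   3  15   0  19  54  89
  6   0   3  18   0  19  73 162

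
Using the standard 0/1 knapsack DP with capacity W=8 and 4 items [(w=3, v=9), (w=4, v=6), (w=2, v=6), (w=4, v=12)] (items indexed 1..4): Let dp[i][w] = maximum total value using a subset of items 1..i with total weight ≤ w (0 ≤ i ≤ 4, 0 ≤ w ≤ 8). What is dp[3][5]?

i\w   0   1   2   3   4   5   6   7   8
  0   0   0   0   0   0   0   0   0   0
  1   0   0   0   9   9   9   9   9   9
  2   0   0   0   9   9   9   9  15  15
  3   0   0   6   9   9  15  15  15  15
  4   0   0   6   9  12  15  18  21  21

15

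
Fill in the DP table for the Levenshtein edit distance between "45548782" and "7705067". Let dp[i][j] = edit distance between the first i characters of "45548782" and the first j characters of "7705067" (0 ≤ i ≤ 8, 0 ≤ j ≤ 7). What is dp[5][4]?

5

   ''  7  7  0  5  0  6  7
''  0  1  2  3  4  5  6  7
 4  1  1  2  3  4  5  6  7
 5  2  2  2  3  3  4  5  6
 5  3  3  3  3  3  4  5  6
 4  4  4  4  4  4  4  5  6
 8  5  5  5  5  5  5  5  6
 7  6  5  5  6  6  6  6  5
 8  7  6  6  6  7  7  7  6
 2  8  7  7  7  7  8  8  7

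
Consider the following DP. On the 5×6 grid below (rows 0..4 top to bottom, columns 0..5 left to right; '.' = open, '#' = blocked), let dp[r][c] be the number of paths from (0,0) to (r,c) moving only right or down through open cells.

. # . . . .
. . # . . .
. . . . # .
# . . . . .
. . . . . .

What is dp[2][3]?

r\c   0   1   2   3   4   5
  0   1   0   0   0   0   0
  1   1   1   0   0   0   0
  2   1   2   2   2   0   0
  3   0   2   4   6   6   6
  4   0   2   6  12  18  24

2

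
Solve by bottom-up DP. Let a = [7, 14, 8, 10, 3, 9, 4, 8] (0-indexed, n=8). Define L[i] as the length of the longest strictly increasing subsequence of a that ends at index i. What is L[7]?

3

   i    0    1    2    3    4    5    6    7
a[i]    7   14    8   10    3    9    4    8
L[i]    1    2    2    3    1    3    2    3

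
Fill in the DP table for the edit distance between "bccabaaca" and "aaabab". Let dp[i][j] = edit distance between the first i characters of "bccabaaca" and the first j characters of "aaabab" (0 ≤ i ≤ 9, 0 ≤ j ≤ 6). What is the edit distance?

   ''  a  a  a  b  a  b
''  0  1  2  3  4  5  6
 b  1  1  2  3  3  4  5
 c  2  2  2  3  4  4  5
 c  3  3  3  3  4  5  5
 a  4  3  3  3  4  4  5
 b  5  4  4  4  3  4  4
 a  6  5  4  4  4  3  4
 a  7  6  5  4  5  4  4
 c  8  7  6  5  5  5  5
 a  9  8  7  6  6  5  6

6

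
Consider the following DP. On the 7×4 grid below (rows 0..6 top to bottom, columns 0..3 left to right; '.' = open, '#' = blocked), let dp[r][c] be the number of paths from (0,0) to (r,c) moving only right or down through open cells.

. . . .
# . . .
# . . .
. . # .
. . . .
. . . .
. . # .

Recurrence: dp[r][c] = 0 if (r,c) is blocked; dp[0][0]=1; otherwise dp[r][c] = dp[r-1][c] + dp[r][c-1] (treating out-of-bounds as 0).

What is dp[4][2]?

r\c   0   1   2   3
  0   1   1   1   1
  1   0   1   2   3
  2   0   1   3   6
  3   0   1   0   6
  4   0   1   1   7
  5   0   1   2   9
  6   0   1   0   9

1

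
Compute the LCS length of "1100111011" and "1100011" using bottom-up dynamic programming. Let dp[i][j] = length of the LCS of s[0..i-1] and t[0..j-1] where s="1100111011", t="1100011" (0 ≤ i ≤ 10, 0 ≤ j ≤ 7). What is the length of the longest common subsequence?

7

   ''  1  1  0  0  0  1  1
''  0  0  0  0  0  0  0  0
 1  0  1  1  1  1  1  1  1
 1  0  1  2  2  2  2  2  2
 0  0  1  2  3  3  3  3  3
 0  0  1  2  3  4  4  4  4
 1  0  1  2  3  4  4  5  5
 1  0  1  2  3  4  4  5  6
 1  0  1  2  3  4  4  5  6
 0  0  1  2  3  4  5  5  6
 1  0  1  2  3  4  5  6  6
 1  0  1  2  3  4  5  6  7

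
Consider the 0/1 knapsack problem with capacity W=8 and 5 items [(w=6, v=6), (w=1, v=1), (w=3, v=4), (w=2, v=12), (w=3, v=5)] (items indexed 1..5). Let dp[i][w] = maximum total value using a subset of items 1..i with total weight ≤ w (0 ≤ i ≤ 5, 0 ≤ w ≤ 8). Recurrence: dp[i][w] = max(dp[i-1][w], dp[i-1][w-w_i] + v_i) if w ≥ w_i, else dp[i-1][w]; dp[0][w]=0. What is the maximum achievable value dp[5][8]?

21

i\w   0   1   2   3   4   5   6   7   8
  0   0   0   0   0   0   0   0   0   0
  1   0   0   0   0   0   0   6   6   6
  2   0   1   1   1   1   1   6   7   7
  3   0   1   1   4   5   5   6   7   7
  4   0   1  12  13  13  16  17  17  18
  5   0   1  12  13  13  17  18  18  21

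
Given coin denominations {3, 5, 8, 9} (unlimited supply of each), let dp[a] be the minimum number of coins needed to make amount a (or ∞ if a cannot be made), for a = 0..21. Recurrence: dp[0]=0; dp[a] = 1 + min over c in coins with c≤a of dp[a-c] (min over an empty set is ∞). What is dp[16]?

2

 a  0  1  2  3  4  5  6  7  8  9 10 11 12 13 14 15 16 17 18 19 20 21
dp  0  -  -  1  -  1  2  -  1  1  2  2  2  2  2  3  2  2  2  3  3  3
(- denotes ∞ / unreachable)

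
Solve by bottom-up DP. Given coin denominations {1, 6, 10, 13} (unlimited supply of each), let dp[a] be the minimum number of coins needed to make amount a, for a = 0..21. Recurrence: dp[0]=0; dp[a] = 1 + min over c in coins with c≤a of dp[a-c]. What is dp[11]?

 a  0  1  2  3  4  5  6  7  8  9 10 11 12 13 14 15 16 17 18 19 20 21
dp  0  1  2  3  4  5  1  2  3  4  1  2  2  1  2  3  2  3  3  2  2  3

2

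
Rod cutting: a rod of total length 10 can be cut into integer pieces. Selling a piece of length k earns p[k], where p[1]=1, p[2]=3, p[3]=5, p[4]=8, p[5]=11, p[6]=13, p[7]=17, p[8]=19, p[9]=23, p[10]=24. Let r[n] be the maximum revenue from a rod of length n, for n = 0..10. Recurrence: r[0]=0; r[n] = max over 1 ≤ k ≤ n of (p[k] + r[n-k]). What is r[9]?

23

   n    0    1    2    3    4    5    6    7    8    9   10
r[n]    0    1    3    5    8   11   13   17   19   23   24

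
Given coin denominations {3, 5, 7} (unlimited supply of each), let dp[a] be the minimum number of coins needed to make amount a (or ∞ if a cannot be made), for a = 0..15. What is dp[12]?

2

 a  0  1  2  3  4  5  6  7  8  9 10 11 12 13 14 15
dp  0  -  -  1  -  1  2  1  2  3  2  3  2  3  2  3
(- denotes ∞ / unreachable)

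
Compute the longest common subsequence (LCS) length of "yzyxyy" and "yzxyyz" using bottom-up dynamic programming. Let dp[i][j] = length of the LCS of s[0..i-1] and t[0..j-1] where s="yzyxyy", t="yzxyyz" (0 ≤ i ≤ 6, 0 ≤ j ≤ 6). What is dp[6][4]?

4

   ''  y  z  x  y  y  z
''  0  0  0  0  0  0  0
 y  0  1  1  1  1  1  1
 z  0  1  2  2  2  2  2
 y  0  1  2  2  3  3  3
 x  0  1  2  3  3  3  3
 y  0  1  2  3  4  4  4
 y  0  1  2  3  4  5  5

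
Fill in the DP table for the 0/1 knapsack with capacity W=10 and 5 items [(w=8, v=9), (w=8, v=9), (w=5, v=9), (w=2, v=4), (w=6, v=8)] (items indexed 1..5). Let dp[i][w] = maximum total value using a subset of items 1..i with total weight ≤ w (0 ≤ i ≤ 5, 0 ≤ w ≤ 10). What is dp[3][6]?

i\w   0   1   2   3   4   5   6   7   8   9  10
  0   0   0   0   0   0   0   0   0   0   0   0
  1   0   0   0   0   0   0   0   0   9   9   9
  2   0   0   0   0   0   0   0   0   9   9   9
  3   0   0   0   0   0   9   9   9   9   9   9
  4   0   0   4   4   4   9   9  13  13  13  13
  5   0   0   4   4   4   9   9  13  13  13  13

9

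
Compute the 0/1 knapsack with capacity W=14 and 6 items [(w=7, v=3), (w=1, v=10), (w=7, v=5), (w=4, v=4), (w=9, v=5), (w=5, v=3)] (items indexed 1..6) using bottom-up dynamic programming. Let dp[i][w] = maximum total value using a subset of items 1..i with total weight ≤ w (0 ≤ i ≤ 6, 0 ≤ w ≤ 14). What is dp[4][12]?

19

i\w   0   1   2   3   4   5   6   7   8   9  10  11  12  13  14
  0   0   0   0   0   0   0   0   0   0   0   0   0   0   0   0
  1   0   0   0   0   0   0   0   3   3   3   3   3   3   3   3
  2   0  10  10  10  10  10  10  10  13  13  13  13  13  13  13
  3   0  10  10  10  10  10  10  10  15  15  15  15  15  15  15
  4   0  10  10  10  10  14  14  14  15  15  15  15  19  19  19
  5   0  10  10  10  10  14  14  14  15  15  15  15  19  19  19
  6   0  10  10  10  10  14  14  14  15  15  17  17  19  19  19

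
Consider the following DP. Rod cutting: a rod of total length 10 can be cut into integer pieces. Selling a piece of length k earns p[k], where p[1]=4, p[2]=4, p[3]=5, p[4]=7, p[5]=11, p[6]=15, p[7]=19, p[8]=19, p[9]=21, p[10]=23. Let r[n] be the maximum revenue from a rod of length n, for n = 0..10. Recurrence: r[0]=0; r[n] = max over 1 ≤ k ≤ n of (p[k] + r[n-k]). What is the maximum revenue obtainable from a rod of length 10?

   n    0    1    2    3    4    5    6    7    8    9   10
r[n]    0    4    8   12   16   20   24   28   32   36   40

40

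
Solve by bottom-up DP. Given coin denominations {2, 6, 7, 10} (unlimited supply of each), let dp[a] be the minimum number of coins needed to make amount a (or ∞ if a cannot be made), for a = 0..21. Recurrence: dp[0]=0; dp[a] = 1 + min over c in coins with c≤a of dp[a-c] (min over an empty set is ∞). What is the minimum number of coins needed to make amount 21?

 a  0  1  2  3  4  5  6  7  8  9 10 11 12 13 14 15 16 17 18 19 20 21
dp  0  -  1  -  2  -  1  1  2  2  1  3  2  2  2  3  2  2  3  3  2  3
(- denotes ∞ / unreachable)

3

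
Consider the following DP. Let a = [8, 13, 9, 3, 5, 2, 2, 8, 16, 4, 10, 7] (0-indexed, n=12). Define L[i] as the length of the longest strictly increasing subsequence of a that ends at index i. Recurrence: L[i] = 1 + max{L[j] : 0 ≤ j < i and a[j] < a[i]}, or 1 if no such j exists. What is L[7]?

   i    0    1    2    3    4    5    6    7    8    9   10   11
a[i]    8   13    9    3    5    2    2    8   16    4   10    7
L[i]    1    2    2    1    2    1    1    3    4    2    4    3

3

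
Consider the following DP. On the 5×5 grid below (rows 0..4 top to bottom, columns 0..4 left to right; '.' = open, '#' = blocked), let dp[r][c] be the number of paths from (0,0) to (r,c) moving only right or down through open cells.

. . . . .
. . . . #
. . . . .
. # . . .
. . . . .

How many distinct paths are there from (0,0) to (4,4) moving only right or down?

49

r\c   0   1   2   3   4
  0   1   1   1   1   1
  1   1   2   3   4   0
  2   1   3   6  10  10
  3   1   0   6  16  26
  4   1   1   7  23  49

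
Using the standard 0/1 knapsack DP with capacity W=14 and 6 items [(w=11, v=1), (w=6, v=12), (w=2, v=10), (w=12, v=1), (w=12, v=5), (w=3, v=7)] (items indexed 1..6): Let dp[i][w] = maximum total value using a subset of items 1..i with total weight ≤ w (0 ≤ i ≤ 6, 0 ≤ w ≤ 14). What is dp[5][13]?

i\w   0   1   2   3   4   5   6   7   8   9  10  11  12  13  14
  0   0   0   0   0   0   0   0   0   0   0   0   0   0   0   0
  1   0   0   0   0   0   0   0   0   0   0   0   1   1   1   1
  2   0   0   0   0   0   0  12  12  12  12  12  12  12  12  12
  3   0   0  10  10  10  10  12  12  22  22  22  22  22  22  22
  4   0   0  10  10  10  10  12  12  22  22  22  22  22  22  22
  5   0   0  10  10  10  10  12  12  22  22  22  22  22  22  22
  6   0   0  10  10  10  17  17  17  22  22  22  29  29  29  29

22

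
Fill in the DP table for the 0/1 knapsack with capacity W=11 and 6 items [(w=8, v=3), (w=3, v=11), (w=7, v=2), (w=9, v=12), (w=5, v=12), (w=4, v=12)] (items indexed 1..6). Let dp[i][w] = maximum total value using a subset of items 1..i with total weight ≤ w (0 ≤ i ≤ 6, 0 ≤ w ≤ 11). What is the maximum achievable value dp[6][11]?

i\w   0   1   2   3   4   5   6   7   8   9  10  11
  0   0   0   0   0   0   0   0   0   0   0   0   0
  1   0   0   0   0   0   0   0   0   3   3   3   3
  2   0   0   0  11  11  11  11  11  11  11  11  14
  3   0   0   0  11  11  11  11  11  11  11  13  14
  4   0   0   0  11  11  11  11  11  11  12  13  14
  5   0   0   0  11  11  12  12  12  23  23  23  23
  6   0   0   0  11  12  12  12  23  23  24  24  24

24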